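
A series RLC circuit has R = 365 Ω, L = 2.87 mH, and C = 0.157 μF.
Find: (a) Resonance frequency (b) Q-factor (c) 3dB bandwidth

Step 1 — Resonance: ω₀ = 1/√(LC) = 1/√(0.00287·1.57e-07) = 4.711e+04 rad/s.
Step 2 — f₀ = ω₀/(2π) = 7498 Hz.
Step 3 — Series Q: Q = ω₀L/R = 4.711e+04·0.00287/365 = 0.3704.
Step 4 — Bandwidth: Δω = ω₀/Q = 1.272e+05 rad/s; BW = Δω/(2π) = 2.024e+04 Hz.

(a) f₀ = 7498 Hz  (b) Q = 0.3704  (c) BW = 2.024e+04 Hz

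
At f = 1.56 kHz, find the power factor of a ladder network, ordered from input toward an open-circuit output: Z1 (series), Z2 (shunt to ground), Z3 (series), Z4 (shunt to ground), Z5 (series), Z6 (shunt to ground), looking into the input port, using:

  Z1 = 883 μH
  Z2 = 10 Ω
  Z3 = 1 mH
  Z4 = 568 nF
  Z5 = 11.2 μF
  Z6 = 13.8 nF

Step 1 — Angular frequency: ω = 2π·f = 2π·1560 = 9802 rad/s.
Step 2 — Component impedances:
  Z1: Z = jωL = j·9802·0.000883 = 0 + j8.655 Ω
  Z2: Z = R = 10 Ω
  Z3: Z = jωL = j·9802·0.001 = 0 + j9.802 Ω
  Z4: Z = 1/(jωC) = -j/(ω·C) = 0 - j179.6 Ω
  Z5: Z = 1/(jωC) = -j/(ω·C) = 0 - j9.109 Ω
  Z6: Z = 1/(jωC) = -j/(ω·C) = 0 - j7393 Ω
Step 3 — Ladder network (open output): work backward from the far end, alternating series and parallel combinations. Z_in = 9.964 + j8.053 Ω = 12.81∠38.9° Ω.
Step 4 — Power factor: PF = cos(φ) = Re(Z)/|Z| = 9.9636/12.811 = 0.7777.
Step 5 — Type: Im(Z) = 8.053 ⇒ lagging (phase φ = 38.9°).

PF = 0.7777 (lagging, φ = 38.9°)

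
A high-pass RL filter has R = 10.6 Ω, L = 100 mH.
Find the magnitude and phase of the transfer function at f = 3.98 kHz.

Step 1 — Angular frequency: ω = 2π·3980 = 2.501e+04 rad/s.
Step 2 — Transfer function: H(jω) = jωL/(R + jωL).
Step 3 — Numerator jωL = j·2501; denominator R + jωL = 10.6 + j2501.
Step 4 — H = 1 + j0.004239.
Step 5 — Magnitude: |H| = 1 (-0.0 dB); phase: φ = 0.2°.

|H| = 1 (-0.0 dB), φ = 0.2°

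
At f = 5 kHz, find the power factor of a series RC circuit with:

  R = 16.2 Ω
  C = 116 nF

Step 1 — Angular frequency: ω = 2π·f = 2π·5000 = 3.142e+04 rad/s.
Step 2 — Component impedances:
  R: Z = R = 16.2 Ω
  C: Z = 1/(jωC) = -j/(ω·C) = 0 - j274.4 Ω
Step 3 — Series combination: Z_total = R + C = 16.2 - j274.4 Ω = 274.9∠-86.6° Ω.
Step 4 — Power factor: PF = cos(φ) = Re(Z)/|Z| = 16.2/274.9 = 0.05893.
Step 5 — Type: Im(Z) = -274.4 ⇒ leading (phase φ = -86.6°).

PF = 0.05893 (leading, φ = -86.6°)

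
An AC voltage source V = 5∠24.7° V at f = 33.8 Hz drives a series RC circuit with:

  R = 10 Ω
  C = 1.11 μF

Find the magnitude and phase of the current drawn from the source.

Step 1 — Angular frequency: ω = 2π·f = 2π·33.8 = 212.4 rad/s.
Step 2 — Component impedances:
  R: Z = R = 10 Ω
  C: Z = 1/(jωC) = -j/(ω·C) = 0 - j4242 Ω
Step 3 — Series combination: Z_total = R + C = 10 - j4242 Ω = 4242∠-89.9° Ω.
Step 4 — Source phasor: V = 5∠24.7° V = 4.543 + j2.089 V.
Step 5 — Ohm's law: I = V / Z_total = (4.543 + j2.089) / (10 - j4242) = -0.00049 + j0.001072 A.
Step 6 — Convert to polar: |I| = 0.001179 A, ∠I = 114.6°.

I = 0.001179∠114.6° A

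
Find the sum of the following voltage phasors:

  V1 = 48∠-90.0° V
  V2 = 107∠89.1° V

Step 1 — Convert each phasor to rectangular form:
  V1 = 48·(cos(-90.0°) + j·sin(-90.0°)) = 0 - j48 V
  V2 = 107·(cos(89.1°) + j·sin(89.1°)) = 1.681 + j107 V
Step 2 — Sum components: V_total = 1.681 + j58.99 V.
Step 3 — Convert to polar: |V_total| = 59.01 V, ∠V_total = 88.4°.

V_total = 59.01∠88.4° V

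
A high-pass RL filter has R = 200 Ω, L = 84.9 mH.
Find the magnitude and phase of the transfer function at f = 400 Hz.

Step 1 — Angular frequency: ω = 2π·400 = 2513 rad/s.
Step 2 — Transfer function: H(jω) = jωL/(R + jωL).
Step 3 — Numerator jωL = j·213.4; denominator R + jωL = 200 + j213.4.
Step 4 — H = 0.5323 + j0.499.
Step 5 — Magnitude: |H| = 0.7296 (-2.7 dB); phase: φ = 43.1°.

|H| = 0.7296 (-2.7 dB), φ = 43.1°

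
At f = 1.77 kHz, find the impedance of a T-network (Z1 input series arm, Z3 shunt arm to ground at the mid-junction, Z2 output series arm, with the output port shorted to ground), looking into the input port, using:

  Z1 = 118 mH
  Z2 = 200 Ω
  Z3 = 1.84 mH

Step 1 — Angular frequency: ω = 2π·f = 2π·1770 = 1.112e+04 rad/s.
Step 2 — Component impedances:
  Z1: Z = jωL = j·1.112e+04·0.118 = 0 + j1312 Ω
  Z2: Z = R = 200 Ω
  Z3: Z = jωL = j·1.112e+04·0.00184 = 0 + j20.46 Ω
Step 3 — With the output port shorted to ground, the output series arm Z2 runs from the junction to ground; the shunt arm Z3 also runs from the junction to ground. They appear in parallel: Z3 || Z2 = 2.072 + j20.25 Ω.
Step 4 — Series with input arm Z1: Z_in = Z1 + (Z3 || Z2) = 2.072 + j1333 Ω = 1333∠89.9° Ω.

Z = 2.072 + j1333 Ω = 1333∠89.9° Ω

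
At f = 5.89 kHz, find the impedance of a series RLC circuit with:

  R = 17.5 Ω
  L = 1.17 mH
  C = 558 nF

Step 1 — Angular frequency: ω = 2π·f = 2π·5890 = 3.701e+04 rad/s.
Step 2 — Component impedances:
  R: Z = R = 17.5 Ω
  L: Z = jωL = j·3.701e+04·0.00117 = 0 + j43.3 Ω
  C: Z = 1/(jωC) = -j/(ω·C) = 0 - j48.43 Ω
Step 3 — Series combination: Z_total = R + L + C = 17.5 - j5.126 Ω = 18.24∠-16.3° Ω.

Z = 17.5 - j5.126 Ω = 18.24∠-16.3° Ω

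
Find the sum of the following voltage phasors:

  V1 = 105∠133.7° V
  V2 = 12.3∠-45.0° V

Step 1 — Convert each phasor to rectangular form:
  V1 = 105·(cos(133.7°) + j·sin(133.7°)) = -72.54 + j75.91 V
  V2 = 12.3·(cos(-45.0°) + j·sin(-45.0°)) = 8.697 - j8.697 V
Step 2 — Sum components: V_total = -63.85 + j67.21 V.
Step 3 — Convert to polar: |V_total| = 92.7 V, ∠V_total = 133.5°.

V_total = 92.7∠133.5° V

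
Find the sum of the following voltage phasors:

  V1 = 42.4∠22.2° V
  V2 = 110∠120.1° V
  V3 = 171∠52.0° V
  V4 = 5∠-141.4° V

Step 1 — Convert each phasor to rectangular form:
  V1 = 42.4·(cos(22.2°) + j·sin(22.2°)) = 39.26 + j16.02 V
  V2 = 110·(cos(120.1°) + j·sin(120.1°)) = -55.17 + j95.17 V
  V3 = 171·(cos(52.0°) + j·sin(52.0°)) = 105.3 + j134.7 V
  V4 = 5·(cos(-141.4°) + j·sin(-141.4°)) = -3.908 - j3.119 V
Step 2 — Sum components: V_total = 85.46 + j242.8 V.
Step 3 — Convert to polar: |V_total| = 257.4 V, ∠V_total = 70.6°.

V_total = 257.4∠70.6° V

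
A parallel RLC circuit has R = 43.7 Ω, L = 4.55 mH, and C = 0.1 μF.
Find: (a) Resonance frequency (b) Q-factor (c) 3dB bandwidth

Step 1 — Resonance: ω₀ = 1/√(LC) = 1/√(0.00455·1e-07) = 4.688e+04 rad/s.
Step 2 — f₀ = ω₀/(2π) = 7461 Hz.
Step 3 — Parallel Q: Q = R/(ω₀L) = 43.7/(4.688e+04·0.00455) = 0.2049.
Step 4 — Bandwidth: Δω = ω₀/Q = 2.288e+05 rad/s; BW = Δω/(2π) = 3.642e+04 Hz.

(a) f₀ = 7461 Hz  (b) Q = 0.2049  (c) BW = 3.642e+04 Hz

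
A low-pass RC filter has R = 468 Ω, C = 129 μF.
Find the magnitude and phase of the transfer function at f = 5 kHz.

Step 1 — Angular frequency: ω = 2π·5000 = 3.142e+04 rad/s.
Step 2 — Transfer function: H(jω) = 1/(1 + jωRC).
Step 3 — Denominator: 1 + jωRC = 1 + j·3.142e+04·468·0.000129 = 1 + j1897.
Step 4 — H = 2.78e-07 - j0.0005272.
Step 5 — Magnitude: |H| = 0.0005272 (-65.6 dB); phase: φ = -90.0°.

|H| = 0.0005272 (-65.6 dB), φ = -90.0°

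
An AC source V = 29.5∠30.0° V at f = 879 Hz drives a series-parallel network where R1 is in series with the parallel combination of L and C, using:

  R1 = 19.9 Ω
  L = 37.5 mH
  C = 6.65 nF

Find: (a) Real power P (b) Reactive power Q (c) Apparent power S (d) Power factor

Step 1 — Angular frequency: ω = 2π·f = 2π·879 = 5523 rad/s.
Step 2 — Component impedances:
  R1: Z = R = 19.9 Ω
  L: Z = jωL = j·5523·0.0375 = 0 + j207.1 Ω
  C: Z = 1/(jωC) = -j/(ω·C) = 0 - j2.723e+04 Ω
Step 3 — Parallel branch: L || C = 1/(1/L + 1/C) = 0 + j208.7 Ω.
Step 4 — Series with R1: Z_total = R1 + (L || C) = 19.9 + j208.7 Ω = 209.6∠84.6° Ω.
Step 5 — Source phasor: V = 29.5∠30.0° V = 25.55 + j14.75 V.
Step 6 — Current: I = V / Z = 0.08161 - j0.1146 A = 0.1407∠-54.6° A.
Step 7 — Complex power: S = V·I* = 0.394 + j4.132 VA.
Step 8 — Real power: P = Re(S) = 0.394 W.
Step 9 — Reactive power: Q = Im(S) = 4.132 VAR.
Step 10 — Apparent power: |S| = 4.151 VA.
Step 11 — Power factor: PF = P/|S| = 0.09492 (lagging).

(a) P = 0.394 W  (b) Q = 4.132 VAR  (c) S = 4.151 VA  (d) PF = 0.09492 (lagging)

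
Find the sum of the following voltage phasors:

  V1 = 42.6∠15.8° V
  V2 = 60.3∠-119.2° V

Step 1 — Convert each phasor to rectangular form:
  V1 = 42.6·(cos(15.8°) + j·sin(15.8°)) = 40.99 + j11.6 V
  V2 = 60.3·(cos(-119.2°) + j·sin(-119.2°)) = -29.42 - j52.64 V
Step 2 — Sum components: V_total = 11.57 - j41.04 V.
Step 3 — Convert to polar: |V_total| = 42.64 V, ∠V_total = -74.3°.

V_total = 42.64∠-74.3° V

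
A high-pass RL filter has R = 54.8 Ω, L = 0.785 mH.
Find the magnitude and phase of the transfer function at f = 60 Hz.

Step 1 — Angular frequency: ω = 2π·60 = 377 rad/s.
Step 2 — Transfer function: H(jω) = jωL/(R + jωL).
Step 3 — Numerator jωL = j·0.2959; denominator R + jωL = 54.8 + j0.2959.
Step 4 — H = 2.916e-05 + j0.0054.
Step 5 — Magnitude: |H| = 0.0054 (-45.4 dB); phase: φ = 89.7°.

|H| = 0.0054 (-45.4 dB), φ = 89.7°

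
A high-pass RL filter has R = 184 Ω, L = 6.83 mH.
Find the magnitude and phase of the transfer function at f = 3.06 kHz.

Step 1 — Angular frequency: ω = 2π·3060 = 1.923e+04 rad/s.
Step 2 — Transfer function: H(jω) = jωL/(R + jωL).
Step 3 — Numerator jωL = j·131.3; denominator R + jωL = 184 + j131.3.
Step 4 — H = 0.3375 + j0.4728.
Step 5 — Magnitude: |H| = 0.5809 (-4.7 dB); phase: φ = 54.5°.

|H| = 0.5809 (-4.7 dB), φ = 54.5°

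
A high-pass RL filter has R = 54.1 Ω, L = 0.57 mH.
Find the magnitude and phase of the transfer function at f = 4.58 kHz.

Step 1 — Angular frequency: ω = 2π·4580 = 2.878e+04 rad/s.
Step 2 — Transfer function: H(jω) = jωL/(R + jωL).
Step 3 — Numerator jωL = j·16.4; denominator R + jωL = 54.1 + j16.4.
Step 4 — H = 0.08419 + j0.2777.
Step 5 — Magnitude: |H| = 0.2902 (-10.7 dB); phase: φ = 73.1°.

|H| = 0.2902 (-10.7 dB), φ = 73.1°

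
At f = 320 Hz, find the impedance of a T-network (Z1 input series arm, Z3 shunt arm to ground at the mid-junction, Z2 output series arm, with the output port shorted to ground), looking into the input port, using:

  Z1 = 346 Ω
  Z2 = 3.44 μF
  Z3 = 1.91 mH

Step 1 — Angular frequency: ω = 2π·f = 2π·320 = 2011 rad/s.
Step 2 — Component impedances:
  Z1: Z = R = 346 Ω
  Z2: Z = 1/(jωC) = -j/(ω·C) = 0 - j144.6 Ω
  Z3: Z = jωL = j·2011·0.00191 = 0 + j3.84 Ω
Step 3 — With the output port shorted to ground, the output series arm Z2 runs from the junction to ground; the shunt arm Z3 also runs from the junction to ground. They appear in parallel: Z3 || Z2 = 0 + j3.945 Ω.
Step 4 — Series with input arm Z1: Z_in = Z1 + (Z3 || Z2) = 346 + j3.945 Ω = 346∠0.7° Ω.

Z = 346 + j3.945 Ω = 346∠0.7° Ω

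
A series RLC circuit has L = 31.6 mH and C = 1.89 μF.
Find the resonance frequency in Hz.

Step 1 — Resonance condition Im(Z)=0 gives ω₀ = 1/√(LC).
Step 2 — ω₀ = 1/√(0.0316·1.89e-06) = 4092 rad/s.
Step 3 — f₀ = ω₀/(2π) = 651.2 Hz.

f₀ = 651.2 Hz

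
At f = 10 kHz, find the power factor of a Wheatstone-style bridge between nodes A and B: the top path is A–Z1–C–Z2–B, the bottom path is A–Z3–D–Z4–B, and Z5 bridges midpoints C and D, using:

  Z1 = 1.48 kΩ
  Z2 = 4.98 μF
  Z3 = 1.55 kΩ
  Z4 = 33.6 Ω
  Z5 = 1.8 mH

Step 1 — Angular frequency: ω = 2π·f = 2π·1e+04 = 6.283e+04 rad/s.
Step 2 — Component impedances:
  Z1: Z = R = 1480 Ω
  Z2: Z = 1/(jωC) = -j/(ω·C) = 0 - j3.196 Ω
  Z3: Z = R = 1550 Ω
  Z4: Z = R = 33.6 Ω
  Z5: Z = jωL = j·6.283e+04·0.0018 = 0 + j113.1 Ω
Step 3 — Bridge requires nodal analysis (the Z5 bridge couples midpoints C and D, so the two paths cannot be reduced to a simple series/parallel combination). Setting node B to ground and injecting 1 A at node A, the 3-node admittance system at A, C, D solves to V_A = Z_AB = 763.9 + j1.185 Ω = 763.9∠0.1° Ω.
Step 4 — Power factor: PF = cos(φ) = Re(Z)/|Z| = 763.9/763.9 = 1.
Step 5 — Type: Im(Z) = 1.185 ⇒ lagging (phase φ = 0.1°).

PF = 1 (lagging, φ = 0.1°)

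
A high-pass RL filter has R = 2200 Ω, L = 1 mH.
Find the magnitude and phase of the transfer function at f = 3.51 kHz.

Step 1 — Angular frequency: ω = 2π·3510 = 2.205e+04 rad/s.
Step 2 — Transfer function: H(jω) = jωL/(R + jωL).
Step 3 — Numerator jωL = j·22.05; denominator R + jωL = 2200 + j22.05.
Step 4 — H = 0.0001005 + j0.01002.
Step 5 — Magnitude: |H| = 0.01002 (-40.0 dB); phase: φ = 89.4°.

|H| = 0.01002 (-40.0 dB), φ = 89.4°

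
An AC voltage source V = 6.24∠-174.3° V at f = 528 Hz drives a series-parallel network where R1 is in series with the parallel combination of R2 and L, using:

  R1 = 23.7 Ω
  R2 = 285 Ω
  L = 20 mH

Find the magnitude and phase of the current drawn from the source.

Step 1 — Angular frequency: ω = 2π·f = 2π·528 = 3318 rad/s.
Step 2 — Component impedances:
  R1: Z = R = 23.7 Ω
  R2: Z = R = 285 Ω
  L: Z = jωL = j·3318·0.02 = 0 + j66.35 Ω
Step 3 — Parallel branch: R2 || L = 1/(1/R2 + 1/L) = 14.65 + j62.94 Ω.
Step 4 — Series with R1: Z_total = R1 + (R2 || L) = 38.35 + j62.94 Ω = 73.7∠58.6° Ω.
Step 5 — Source phasor: V = 6.24∠-174.3° V = -6.209 - j0.6198 V.
Step 6 — Ohm's law: I = V / Z_total = (-6.209 - j0.6198) / (38.35 + j62.94) = -0.05102 + j0.06756 A.
Step 7 — Convert to polar: |I| = 0.08466 A, ∠I = 127.1°.

I = 0.08466∠127.1° A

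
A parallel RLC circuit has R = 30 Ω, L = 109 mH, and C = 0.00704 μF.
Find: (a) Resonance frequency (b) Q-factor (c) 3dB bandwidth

Step 1 — Resonance: ω₀ = 1/√(LC) = 1/√(0.109·7.04e-09) = 3.61e+04 rad/s.
Step 2 — f₀ = ω₀/(2π) = 5745 Hz.
Step 3 — Parallel Q: Q = R/(ω₀L) = 30/(3.61e+04·0.109) = 0.007624.
Step 4 — Bandwidth: Δω = ω₀/Q = 4.735e+06 rad/s; BW = Δω/(2π) = 7.536e+05 Hz.

(a) f₀ = 5745 Hz  (b) Q = 0.007624  (c) BW = 7.536e+05 Hz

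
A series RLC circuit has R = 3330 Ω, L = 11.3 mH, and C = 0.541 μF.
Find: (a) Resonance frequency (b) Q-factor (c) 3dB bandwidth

Step 1 — Resonance: ω₀ = 1/√(LC) = 1/√(0.0113·5.41e-07) = 1.279e+04 rad/s.
Step 2 — f₀ = ω₀/(2π) = 2036 Hz.
Step 3 — Series Q: Q = ω₀L/R = 1.279e+04·0.0113/3330 = 0.0434.
Step 4 — Bandwidth: Δω = ω₀/Q = 2.947e+05 rad/s; BW = Δω/(2π) = 4.69e+04 Hz.

(a) f₀ = 2036 Hz  (b) Q = 0.0434  (c) BW = 4.69e+04 Hz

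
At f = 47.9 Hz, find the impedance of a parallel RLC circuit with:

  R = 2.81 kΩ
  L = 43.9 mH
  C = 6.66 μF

Step 1 — Angular frequency: ω = 2π·f = 2π·47.9 = 301 rad/s.
Step 2 — Component impedances:
  R: Z = R = 2810 Ω
  L: Z = jωL = j·301·0.0439 = 0 + j13.21 Ω
  C: Z = 1/(jωC) = -j/(ω·C) = 0 - j498.9 Ω
Step 3 — Parallel combination: 1/Z_total = 1/R + 1/L + 1/C; Z_total = 0.06555 + j13.57 Ω = 13.57∠89.7° Ω.

Z = 0.06555 + j13.57 Ω = 13.57∠89.7° Ω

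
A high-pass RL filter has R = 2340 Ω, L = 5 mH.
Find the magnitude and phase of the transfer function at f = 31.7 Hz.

Step 1 — Angular frequency: ω = 2π·31.7 = 199.2 rad/s.
Step 2 — Transfer function: H(jω) = jωL/(R + jωL).
Step 3 — Numerator jωL = j·0.9959; denominator R + jωL = 2340 + j0.9959.
Step 4 — H = 1.811e-07 + j0.0004256.
Step 5 — Magnitude: |H| = 0.0004256 (-67.4 dB); phase: φ = 90.0°.

|H| = 0.0004256 (-67.4 dB), φ = 90.0°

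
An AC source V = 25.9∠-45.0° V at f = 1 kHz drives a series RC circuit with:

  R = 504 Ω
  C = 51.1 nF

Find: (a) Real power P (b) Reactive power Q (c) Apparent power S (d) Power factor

Step 1 — Angular frequency: ω = 2π·f = 2π·1000 = 6283 rad/s.
Step 2 — Component impedances:
  R: Z = R = 504 Ω
  C: Z = 1/(jωC) = -j/(ω·C) = 0 - j3115 Ω
Step 3 — Series combination: Z_total = R + C = 504 - j3115 Ω = 3155∠-80.8° Ω.
Step 4 — Source phasor: V = 25.9∠-45.0° V = 18.31 - j18.31 V.
Step 5 — Current: I = V / Z = 0.006657 + j0.004803 A = 0.008209∠35.8° A.
Step 6 — Complex power: S = V·I* = 0.03396 - j0.2099 VA.
Step 7 — Real power: P = Re(S) = 0.03396 W.
Step 8 — Reactive power: Q = Im(S) = -0.2099 VAR.
Step 9 — Apparent power: |S| = 0.2126 VA.
Step 10 — Power factor: PF = P/|S| = 0.1597 (leading).

(a) P = 0.03396 W  (b) Q = -0.2099 VAR  (c) S = 0.2126 VA  (d) PF = 0.1597 (leading)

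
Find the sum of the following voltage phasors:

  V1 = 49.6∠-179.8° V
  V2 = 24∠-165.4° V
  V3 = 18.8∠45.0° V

Step 1 — Convert each phasor to rectangular form:
  V1 = 49.6·(cos(-179.8°) + j·sin(-179.8°)) = -49.6 - j0.1731 V
  V2 = 24·(cos(-165.4°) + j·sin(-165.4°)) = -23.23 - j6.05 V
  V3 = 18.8·(cos(45.0°) + j·sin(45.0°)) = 13.29 + j13.29 V
Step 2 — Sum components: V_total = -59.53 + j7.071 V.
Step 3 — Convert to polar: |V_total| = 59.95 V, ∠V_total = 173.2°.

V_total = 59.95∠173.2° V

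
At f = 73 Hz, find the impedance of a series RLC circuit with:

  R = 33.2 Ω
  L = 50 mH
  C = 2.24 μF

Step 1 — Angular frequency: ω = 2π·f = 2π·73 = 458.7 rad/s.
Step 2 — Component impedances:
  R: Z = R = 33.2 Ω
  L: Z = jωL = j·458.7·0.05 = 0 + j22.93 Ω
  C: Z = 1/(jωC) = -j/(ω·C) = 0 - j973.3 Ω
Step 3 — Series combination: Z_total = R + L + C = 33.2 - j950.4 Ω = 951∠-88.0° Ω.

Z = 33.2 - j950.4 Ω = 951∠-88.0° Ω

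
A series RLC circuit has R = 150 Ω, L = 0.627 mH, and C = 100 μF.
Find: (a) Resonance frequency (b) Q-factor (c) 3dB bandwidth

Step 1 — Resonance condition Im(Z)=0 gives ω₀ = 1/√(LC).
Step 2 — ω₀ = 1/√(0.000627·0.0001) = 3994 rad/s.
Step 3 — f₀ = ω₀/(2π) = 635.6 Hz.
Step 4 — Series Q: Q = ω₀L/R = 3994·0.000627/150 = 0.01669.
Step 5 — 3dB bandwidth: Δω = ω₀/Q = 2.392e+05 rad/s; BW = Δω/(2π) = 3.808e+04 Hz.

(a) f₀ = 635.6 Hz  (b) Q = 0.01669  (c) BW = 3.808e+04 Hz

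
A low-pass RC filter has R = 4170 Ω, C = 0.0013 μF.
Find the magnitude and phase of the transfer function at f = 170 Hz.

Step 1 — Angular frequency: ω = 2π·170 = 1068 rad/s.
Step 2 — Transfer function: H(jω) = 1/(1 + jωRC).
Step 3 — Denominator: 1 + jωRC = 1 + j·1068·4170·1.3e-09 = 1 + j0.00579.
Step 4 — H = 1 - j0.00579.
Step 5 — Magnitude: |H| = 1 (-0.0 dB); phase: φ = -0.3°.

|H| = 1 (-0.0 dB), φ = -0.3°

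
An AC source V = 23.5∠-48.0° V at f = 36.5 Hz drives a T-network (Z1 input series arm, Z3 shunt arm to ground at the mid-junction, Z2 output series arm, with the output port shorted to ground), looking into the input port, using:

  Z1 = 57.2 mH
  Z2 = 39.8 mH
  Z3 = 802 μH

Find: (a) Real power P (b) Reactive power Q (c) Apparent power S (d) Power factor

Step 1 — Angular frequency: ω = 2π·f = 2π·36.5 = 229.3 rad/s.
Step 2 — Component impedances:
  Z1: Z = jωL = j·229.3·0.0572 = 0 + j13.12 Ω
  Z2: Z = jωL = j·229.3·0.0398 = 0 + j9.128 Ω
  Z3: Z = jωL = j·229.3·0.000802 = 0 + j0.1839 Ω
Step 3 — With the output port shorted to ground, the output series arm Z2 runs from the junction to ground; the shunt arm Z3 also runs from the junction to ground. They appear in parallel: Z3 || Z2 = 0 + j0.1803 Ω.
Step 4 — Series with input arm Z1: Z_in = Z1 + (Z3 || Z2) = 0 + j13.3 Ω = 13.3∠90.0° Ω.
Step 5 — Source phasor: V = 23.5∠-48.0° V = 15.72 - j17.46 V.
Step 6 — Current: I = V / Z = -1.313 - j1.182 A = 1.767∠-138.0° A.
Step 7 — Complex power: S = V·I* = 0 + j41.53 VA.
Step 8 — Real power: P = Re(S) = 0 W.
Step 9 — Reactive power: Q = Im(S) = 41.53 VAR.
Step 10 — Apparent power: |S| = 41.53 VA.
Step 11 — Power factor: PF = P/|S| = 0 (lagging).

(a) P = 0 W  (b) Q = 41.53 VAR  (c) S = 41.53 VA  (d) PF = 0 (lagging)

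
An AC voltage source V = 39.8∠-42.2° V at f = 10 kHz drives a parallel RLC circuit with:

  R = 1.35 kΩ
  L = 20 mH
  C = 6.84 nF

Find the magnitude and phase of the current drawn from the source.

Step 1 — Angular frequency: ω = 2π·f = 2π·1e+04 = 6.283e+04 rad/s.
Step 2 — Component impedances:
  R: Z = R = 1350 Ω
  L: Z = jωL = j·6.283e+04·0.02 = 0 + j1257 Ω
  C: Z = 1/(jωC) = -j/(ω·C) = 0 - j2327 Ω
Step 3 — Parallel combination: 1/Z_total = 1/R + 1/L + 1/C; Z_total = 1085 + j536.1 Ω = 1210∠26.3° Ω.
Step 4 — Source phasor: V = 39.8∠-42.2° V = 29.48 - j26.73 V.
Step 5 — Ohm's law: I = V / Z_total = (29.48 - j26.73) / (1085 + j536.1) = 0.01206 - j0.03059 A.
Step 6 — Convert to polar: |I| = 0.03288 A, ∠I = -68.5°.

I = 0.03288∠-68.5° A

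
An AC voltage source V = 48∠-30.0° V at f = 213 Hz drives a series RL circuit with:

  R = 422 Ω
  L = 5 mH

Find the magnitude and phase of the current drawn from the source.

Step 1 — Angular frequency: ω = 2π·f = 2π·213 = 1338 rad/s.
Step 2 — Component impedances:
  R: Z = R = 422 Ω
  L: Z = jωL = j·1338·0.005 = 0 + j6.692 Ω
Step 3 — Series combination: Z_total = R + L = 422 + j6.692 Ω = 422.1∠0.9° Ω.
Step 4 — Source phasor: V = 48∠-30.0° V = 41.57 - j24 V.
Step 5 — Ohm's law: I = V / Z_total = (41.57 - j24) / (422 + j6.692) = 0.09758 - j0.05842 A.
Step 6 — Convert to polar: |I| = 0.1137 A, ∠I = -30.9°.

I = 0.1137∠-30.9° A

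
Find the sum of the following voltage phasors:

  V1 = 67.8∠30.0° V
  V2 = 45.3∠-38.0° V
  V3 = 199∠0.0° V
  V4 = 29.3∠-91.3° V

Step 1 — Convert each phasor to rectangular form:
  V1 = 67.8·(cos(30.0°) + j·sin(30.0°)) = 58.72 + j33.9 V
  V2 = 45.3·(cos(-38.0°) + j·sin(-38.0°)) = 35.7 - j27.89 V
  V3 = 199·(cos(0.0°) + j·sin(0.0°)) = 199 V
  V4 = 29.3·(cos(-91.3°) + j·sin(-91.3°)) = -0.6647 - j29.29 V
Step 2 — Sum components: V_total = 292.7 - j23.28 V.
Step 3 — Convert to polar: |V_total| = 293.7 V, ∠V_total = -4.5°.

V_total = 293.7∠-4.5° V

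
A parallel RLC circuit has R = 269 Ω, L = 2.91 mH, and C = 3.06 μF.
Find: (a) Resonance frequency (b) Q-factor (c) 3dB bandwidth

Step 1 — Resonance: ω₀ = 1/√(LC) = 1/√(0.00291·3.06e-06) = 1.06e+04 rad/s.
Step 2 — f₀ = ω₀/(2π) = 1687 Hz.
Step 3 — Parallel Q: Q = R/(ω₀L) = 269/(1.06e+04·0.00291) = 8.723.
Step 4 — Bandwidth: Δω = ω₀/Q = 1215 rad/s; BW = Δω/(2π) = 193.4 Hz.

(a) f₀ = 1687 Hz  (b) Q = 8.723  (c) BW = 193.4 Hz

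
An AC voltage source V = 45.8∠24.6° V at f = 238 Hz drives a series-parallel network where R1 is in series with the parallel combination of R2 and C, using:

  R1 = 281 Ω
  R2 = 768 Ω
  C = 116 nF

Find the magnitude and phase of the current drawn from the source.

Step 1 — Angular frequency: ω = 2π·f = 2π·238 = 1495 rad/s.
Step 2 — Component impedances:
  R1: Z = R = 281 Ω
  R2: Z = R = 768 Ω
  C: Z = 1/(jωC) = -j/(ω·C) = 0 - j5765 Ω
Step 3 — Parallel branch: R2 || C = 1/(1/R2 + 1/C) = 754.6 - j100.5 Ω.
Step 4 — Series with R1: Z_total = R1 + (R2 || C) = 1036 - j100.5 Ω = 1040∠-5.5° Ω.
Step 5 — Source phasor: V = 45.8∠24.6° V = 41.64 + j19.07 V.
Step 6 — Ohm's law: I = V / Z_total = (41.64 + j19.07) / (1036 - j100.5) = 0.03807 + j0.02211 A.
Step 7 — Convert to polar: |I| = 0.04402 A, ∠I = 30.1°.

I = 0.04402∠30.1° A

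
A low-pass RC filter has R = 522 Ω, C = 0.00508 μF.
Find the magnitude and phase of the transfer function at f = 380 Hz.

Step 1 — Angular frequency: ω = 2π·380 = 2388 rad/s.
Step 2 — Transfer function: H(jω) = 1/(1 + jωRC).
Step 3 — Denominator: 1 + jωRC = 1 + j·2388·522·5.08e-09 = 1 + j0.006331.
Step 4 — H = 1 - j0.006331.
Step 5 — Magnitude: |H| = 1 (-0.0 dB); phase: φ = -0.4°.

|H| = 1 (-0.0 dB), φ = -0.4°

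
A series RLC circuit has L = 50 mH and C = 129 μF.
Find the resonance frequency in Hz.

Step 1 — Resonance condition Im(Z)=0 gives ω₀ = 1/√(LC).
Step 2 — ω₀ = 1/√(0.05·0.000129) = 393.7 rad/s.
Step 3 — f₀ = ω₀/(2π) = 62.67 Hz.

f₀ = 62.67 Hz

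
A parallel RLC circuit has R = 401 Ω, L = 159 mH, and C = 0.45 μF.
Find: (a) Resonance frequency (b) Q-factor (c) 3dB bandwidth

Step 1 — Resonance: ω₀ = 1/√(LC) = 1/√(0.159·4.5e-07) = 3738 rad/s.
Step 2 — f₀ = ω₀/(2π) = 595 Hz.
Step 3 — Parallel Q: Q = R/(ω₀L) = 401/(3738·0.159) = 0.6746.
Step 4 — Bandwidth: Δω = ω₀/Q = 5542 rad/s; BW = Δω/(2π) = 882 Hz.

(a) f₀ = 595 Hz  (b) Q = 0.6746  (c) BW = 882 Hz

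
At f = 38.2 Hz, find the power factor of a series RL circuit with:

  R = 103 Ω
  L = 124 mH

Step 1 — Angular frequency: ω = 2π·f = 2π·38.2 = 240 rad/s.
Step 2 — Component impedances:
  R: Z = R = 103 Ω
  L: Z = jωL = j·240·0.124 = 0 + j29.76 Ω
Step 3 — Series combination: Z_total = R + L = 103 + j29.76 Ω = 107.2∠16.1° Ω.
Step 4 — Power factor: PF = cos(φ) = Re(Z)/|Z| = 103/107.21 = 0.9607.
Step 5 — Type: Im(Z) = 29.76 ⇒ lagging (phase φ = 16.1°).

PF = 0.9607 (lagging, φ = 16.1°)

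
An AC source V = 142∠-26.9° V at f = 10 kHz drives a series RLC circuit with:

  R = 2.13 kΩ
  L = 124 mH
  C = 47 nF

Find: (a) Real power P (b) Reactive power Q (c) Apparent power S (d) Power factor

Step 1 — Angular frequency: ω = 2π·f = 2π·1e+04 = 6.283e+04 rad/s.
Step 2 — Component impedances:
  R: Z = R = 2130 Ω
  L: Z = jωL = j·6.283e+04·0.124 = 0 + j7791 Ω
  C: Z = 1/(jωC) = -j/(ω·C) = 0 - j338.6 Ω
Step 3 — Series combination: Z_total = R + L + C = 2130 + j7453 Ω = 7751∠74.0° Ω.
Step 4 — Source phasor: V = 142∠-26.9° V = 126.6 - j64.25 V.
Step 5 — Current: I = V / Z = -0.00348 - j0.01799 A = 0.01832∠-100.9° A.
Step 6 — Complex power: S = V·I* = 0.7149 + j2.501 VA.
Step 7 — Real power: P = Re(S) = 0.7149 W.
Step 8 — Reactive power: Q = Im(S) = 2.501 VAR.
Step 9 — Apparent power: |S| = 2.601 VA.
Step 10 — Power factor: PF = P/|S| = 0.2748 (lagging).

(a) P = 0.7149 W  (b) Q = 2.501 VAR  (c) S = 2.601 VA  (d) PF = 0.2748 (lagging)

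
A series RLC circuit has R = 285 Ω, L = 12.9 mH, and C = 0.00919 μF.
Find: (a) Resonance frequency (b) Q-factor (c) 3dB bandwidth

Step 1 — Resonance: ω₀ = 1/√(LC) = 1/√(0.0129·9.19e-09) = 9.184e+04 rad/s.
Step 2 — f₀ = ω₀/(2π) = 1.462e+04 Hz.
Step 3 — Series Q: Q = ω₀L/R = 9.184e+04·0.0129/285 = 4.157.
Step 4 — Bandwidth: Δω = ω₀/Q = 2.209e+04 rad/s; BW = Δω/(2π) = 3516 Hz.

(a) f₀ = 1.462e+04 Hz  (b) Q = 4.157  (c) BW = 3516 Hz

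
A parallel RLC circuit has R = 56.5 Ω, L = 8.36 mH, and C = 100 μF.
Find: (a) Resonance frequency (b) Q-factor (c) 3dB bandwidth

Step 1 — Resonance: ω₀ = 1/√(LC) = 1/√(0.00836·0.0001) = 1094 rad/s.
Step 2 — f₀ = ω₀/(2π) = 174.1 Hz.
Step 3 — Parallel Q: Q = R/(ω₀L) = 56.5/(1094·0.00836) = 6.179.
Step 4 — Bandwidth: Δω = ω₀/Q = 177 rad/s; BW = Δω/(2π) = 28.17 Hz.

(a) f₀ = 174.1 Hz  (b) Q = 6.179  (c) BW = 28.17 Hz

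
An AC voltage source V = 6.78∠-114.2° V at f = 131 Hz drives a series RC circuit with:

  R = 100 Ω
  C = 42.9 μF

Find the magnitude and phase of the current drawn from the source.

Step 1 — Angular frequency: ω = 2π·f = 2π·131 = 823.1 rad/s.
Step 2 — Component impedances:
  R: Z = R = 100 Ω
  C: Z = 1/(jωC) = -j/(ω·C) = 0 - j28.32 Ω
Step 3 — Series combination: Z_total = R + C = 100 - j28.32 Ω = 103.9∠-15.8° Ω.
Step 4 — Source phasor: V = 6.78∠-114.2° V = -2.779 - j6.184 V.
Step 5 — Ohm's law: I = V / Z_total = (-2.779 - j6.184) / (100 - j28.32) = -0.009516 - j0.06454 A.
Step 6 — Convert to polar: |I| = 0.06523 A, ∠I = -98.4°.

I = 0.06523∠-98.4° A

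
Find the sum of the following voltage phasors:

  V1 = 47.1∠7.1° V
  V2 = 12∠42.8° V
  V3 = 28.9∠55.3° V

Step 1 — Convert each phasor to rectangular form:
  V1 = 47.1·(cos(7.1°) + j·sin(7.1°)) = 46.74 + j5.822 V
  V2 = 12·(cos(42.8°) + j·sin(42.8°)) = 8.805 + j8.153 V
  V3 = 28.9·(cos(55.3°) + j·sin(55.3°)) = 16.45 + j23.76 V
Step 2 — Sum components: V_total = 72 + j37.73 V.
Step 3 — Convert to polar: |V_total| = 81.29 V, ∠V_total = 27.7°.

V_total = 81.29∠27.7° V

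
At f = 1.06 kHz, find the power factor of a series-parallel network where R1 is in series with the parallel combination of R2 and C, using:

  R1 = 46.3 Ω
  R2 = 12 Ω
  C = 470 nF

Step 1 — Angular frequency: ω = 2π·f = 2π·1060 = 6660 rad/s.
Step 2 — Component impedances:
  R1: Z = R = 46.3 Ω
  R2: Z = R = 12 Ω
  C: Z = 1/(jωC) = -j/(ω·C) = 0 - j319.5 Ω
Step 3 — Parallel branch: R2 || C = 1/(1/R2 + 1/C) = 11.98 - j0.4501 Ω.
Step 4 — Series with R1: Z_total = R1 + (R2 || C) = 58.28 - j0.4501 Ω = 58.28∠-0.4° Ω.
Step 5 — Power factor: PF = cos(φ) = Re(Z)/|Z| = 58.28/58.28 = 1.
Step 6 — Type: Im(Z) = -0.4501 ⇒ leading (phase φ = -0.4°).

PF = 1 (leading, φ = -0.4°)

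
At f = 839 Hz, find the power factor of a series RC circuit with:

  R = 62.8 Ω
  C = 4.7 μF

Step 1 — Angular frequency: ω = 2π·f = 2π·839 = 5272 rad/s.
Step 2 — Component impedances:
  R: Z = R = 62.8 Ω
  C: Z = 1/(jωC) = -j/(ω·C) = 0 - j40.36 Ω
Step 3 — Series combination: Z_total = R + C = 62.8 - j40.36 Ω = 74.65∠-32.7° Ω.
Step 4 — Power factor: PF = cos(φ) = Re(Z)/|Z| = 62.8/74.651 = 0.8412.
Step 5 — Type: Im(Z) = -40.36 ⇒ leading (phase φ = -32.7°).

PF = 0.8412 (leading, φ = -32.7°)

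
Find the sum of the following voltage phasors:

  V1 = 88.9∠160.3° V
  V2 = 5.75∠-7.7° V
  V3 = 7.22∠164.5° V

Step 1 — Convert each phasor to rectangular form:
  V1 = 88.9·(cos(160.3°) + j·sin(160.3°)) = -83.7 + j29.97 V
  V2 = 5.75·(cos(-7.7°) + j·sin(-7.7°)) = 5.698 - j0.7704 V
  V3 = 7.22·(cos(164.5°) + j·sin(164.5°)) = -6.957 + j1.929 V
Step 2 — Sum components: V_total = -84.96 + j31.13 V.
Step 3 — Convert to polar: |V_total| = 90.48 V, ∠V_total = 159.9°.

V_total = 90.48∠159.9° V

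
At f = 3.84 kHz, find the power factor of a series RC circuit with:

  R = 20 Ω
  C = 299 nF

Step 1 — Angular frequency: ω = 2π·f = 2π·3840 = 2.413e+04 rad/s.
Step 2 — Component impedances:
  R: Z = R = 20 Ω
  C: Z = 1/(jωC) = -j/(ω·C) = 0 - j138.6 Ω
Step 3 — Series combination: Z_total = R + C = 20 - j138.6 Ω = 140.1∠-81.8° Ω.
Step 4 — Power factor: PF = cos(φ) = Re(Z)/|Z| = 20/140.1 = 0.1428.
Step 5 — Type: Im(Z) = -138.6 ⇒ leading (phase φ = -81.8°).

PF = 0.1428 (leading, φ = -81.8°)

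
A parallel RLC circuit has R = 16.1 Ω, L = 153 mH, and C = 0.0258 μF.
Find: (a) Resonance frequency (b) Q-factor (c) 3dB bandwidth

Step 1 — Resonance: ω₀ = 1/√(LC) = 1/√(0.153·2.58e-08) = 1.592e+04 rad/s.
Step 2 — f₀ = ω₀/(2π) = 2533 Hz.
Step 3 — Parallel Q: Q = R/(ω₀L) = 16.1/(1.592e+04·0.153) = 0.006611.
Step 4 — Bandwidth: Δω = ω₀/Q = 2.407e+06 rad/s; BW = Δω/(2π) = 3.832e+05 Hz.

(a) f₀ = 2533 Hz  (b) Q = 0.006611  (c) BW = 3.832e+05 Hz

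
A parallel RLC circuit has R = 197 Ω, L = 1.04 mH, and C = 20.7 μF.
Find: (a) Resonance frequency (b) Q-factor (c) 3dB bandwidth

Step 1 — Resonance: ω₀ = 1/√(LC) = 1/√(0.00104·2.07e-05) = 6816 rad/s.
Step 2 — f₀ = ω₀/(2π) = 1085 Hz.
Step 3 — Parallel Q: Q = R/(ω₀L) = 197/(6816·0.00104) = 27.79.
Step 4 — Bandwidth: Δω = ω₀/Q = 245.2 rad/s; BW = Δω/(2π) = 39.03 Hz.

(a) f₀ = 1085 Hz  (b) Q = 27.79  (c) BW = 39.03 Hz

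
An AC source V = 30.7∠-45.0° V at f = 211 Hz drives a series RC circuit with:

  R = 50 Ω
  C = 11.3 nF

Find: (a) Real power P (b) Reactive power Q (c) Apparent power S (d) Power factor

Step 1 — Angular frequency: ω = 2π·f = 2π·211 = 1326 rad/s.
Step 2 — Component impedances:
  R: Z = R = 50 Ω
  C: Z = 1/(jωC) = -j/(ω·C) = 0 - j6.675e+04 Ω
Step 3 — Series combination: Z_total = R + C = 50 - j6.675e+04 Ω = 6.675e+04∠-90.0° Ω.
Step 4 — Source phasor: V = 30.7∠-45.0° V = 21.71 - j21.71 V.
Step 5 — Current: I = V / Z = 0.0003255 + j0.000325 A = 0.0004599∠45.0° A.
Step 6 — Complex power: S = V·I* = 1.058e-05 - j0.01412 VA.
Step 7 — Real power: P = Re(S) = 1.058e-05 W.
Step 8 — Reactive power: Q = Im(S) = -0.01412 VAR.
Step 9 — Apparent power: |S| = 0.01412 VA.
Step 10 — Power factor: PF = P/|S| = 0.000749 (leading).

(a) P = 1.058e-05 W  (b) Q = -0.01412 VAR  (c) S = 0.01412 VA  (d) PF = 0.000749 (leading)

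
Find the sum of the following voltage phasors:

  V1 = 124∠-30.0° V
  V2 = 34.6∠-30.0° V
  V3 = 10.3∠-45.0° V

Step 1 — Convert each phasor to rectangular form:
  V1 = 124·(cos(-30.0°) + j·sin(-30.0°)) = 107.4 - j62 V
  V2 = 34.6·(cos(-30.0°) + j·sin(-30.0°)) = 29.96 - j17.3 V
  V3 = 10.3·(cos(-45.0°) + j·sin(-45.0°)) = 7.283 - j7.283 V
Step 2 — Sum components: V_total = 144.6 - j86.58 V.
Step 3 — Convert to polar: |V_total| = 168.6 V, ∠V_total = -30.9°.

V_total = 168.6∠-30.9° V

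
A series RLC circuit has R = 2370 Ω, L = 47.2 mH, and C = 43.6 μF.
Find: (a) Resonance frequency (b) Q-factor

Step 1 — Resonance condition Im(Z)=0 gives ω₀ = 1/√(LC).
Step 2 — ω₀ = 1/√(0.0472·4.36e-05) = 697.1 rad/s.
Step 3 — f₀ = ω₀/(2π) = 110.9 Hz.
Step 4 — Series Q: Q = ω₀L/R = 697.1·0.0472/2370 = 0.01388.

(a) f₀ = 110.9 Hz  (b) Q = 0.01388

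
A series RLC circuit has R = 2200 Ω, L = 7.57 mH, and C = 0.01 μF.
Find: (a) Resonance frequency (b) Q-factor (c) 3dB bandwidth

Step 1 — Resonance: ω₀ = 1/√(LC) = 1/√(0.00757·1e-08) = 1.149e+05 rad/s.
Step 2 — f₀ = ω₀/(2π) = 1.829e+04 Hz.
Step 3 — Series Q: Q = ω₀L/R = 1.149e+05·0.00757/2200 = 0.3955.
Step 4 — Bandwidth: Δω = ω₀/Q = 2.906e+05 rad/s; BW = Δω/(2π) = 4.625e+04 Hz.

(a) f₀ = 1.829e+04 Hz  (b) Q = 0.3955  (c) BW = 4.625e+04 Hz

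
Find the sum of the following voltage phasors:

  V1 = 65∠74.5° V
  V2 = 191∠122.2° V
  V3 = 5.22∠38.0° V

Step 1 — Convert each phasor to rectangular form:
  V1 = 65·(cos(74.5°) + j·sin(74.5°)) = 17.37 + j62.64 V
  V2 = 191·(cos(122.2°) + j·sin(122.2°)) = -101.8 + j161.6 V
  V3 = 5.22·(cos(38.0°) + j·sin(38.0°)) = 4.113 + j3.214 V
Step 2 — Sum components: V_total = -80.3 + j227.5 V.
Step 3 — Convert to polar: |V_total| = 241.2 V, ∠V_total = 109.4°.

V_total = 241.2∠109.4° V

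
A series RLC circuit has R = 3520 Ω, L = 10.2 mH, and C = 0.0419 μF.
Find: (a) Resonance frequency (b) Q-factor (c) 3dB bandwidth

Step 1 — Resonance: ω₀ = 1/√(LC) = 1/√(0.0102·4.19e-08) = 4.837e+04 rad/s.
Step 2 — f₀ = ω₀/(2π) = 7699 Hz.
Step 3 — Series Q: Q = ω₀L/R = 4.837e+04·0.0102/3520 = 0.1402.
Step 4 — Bandwidth: Δω = ω₀/Q = 3.451e+05 rad/s; BW = Δω/(2π) = 5.492e+04 Hz.

(a) f₀ = 7699 Hz  (b) Q = 0.1402  (c) BW = 5.492e+04 Hz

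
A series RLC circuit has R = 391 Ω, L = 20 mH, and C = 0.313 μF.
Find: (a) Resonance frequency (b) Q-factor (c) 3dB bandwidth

Step 1 — Resonance condition Im(Z)=0 gives ω₀ = 1/√(LC).
Step 2 — ω₀ = 1/√(0.02·3.13e-07) = 1.264e+04 rad/s.
Step 3 — f₀ = ω₀/(2π) = 2012 Hz.
Step 4 — Series Q: Q = ω₀L/R = 1.264e+04·0.02/391 = 0.6465.
Step 5 — 3dB bandwidth: Δω = ω₀/Q = 1.955e+04 rad/s; BW = Δω/(2π) = 3111 Hz.

(a) f₀ = 2012 Hz  (b) Q = 0.6465  (c) BW = 3111 Hz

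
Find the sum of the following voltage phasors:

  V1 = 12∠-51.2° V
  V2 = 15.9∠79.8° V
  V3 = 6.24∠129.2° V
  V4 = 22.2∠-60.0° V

Step 1 — Convert each phasor to rectangular form:
  V1 = 12·(cos(-51.2°) + j·sin(-51.2°)) = 7.519 - j9.352 V
  V2 = 15.9·(cos(79.8°) + j·sin(79.8°)) = 2.816 + j15.65 V
  V3 = 6.24·(cos(129.2°) + j·sin(129.2°)) = -3.944 + j4.836 V
  V4 = 22.2·(cos(-60.0°) + j·sin(-60.0°)) = 11.1 - j19.23 V
Step 2 — Sum components: V_total = 17.49 - j8.093 V.
Step 3 — Convert to polar: |V_total| = 19.27 V, ∠V_total = -24.8°.

V_total = 19.27∠-24.8° V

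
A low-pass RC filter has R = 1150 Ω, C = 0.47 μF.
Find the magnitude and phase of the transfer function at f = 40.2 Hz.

Step 1 — Angular frequency: ω = 2π·40.2 = 252.6 rad/s.
Step 2 — Transfer function: H(jω) = 1/(1 + jωRC).
Step 3 — Denominator: 1 + jωRC = 1 + j·252.6·1150·4.7e-07 = 1 + j0.1365.
Step 4 — H = 0.9817 - j0.134.
Step 5 — Magnitude: |H| = 0.9908 (-0.1 dB); phase: φ = -7.8°.

|H| = 0.9908 (-0.1 dB), φ = -7.8°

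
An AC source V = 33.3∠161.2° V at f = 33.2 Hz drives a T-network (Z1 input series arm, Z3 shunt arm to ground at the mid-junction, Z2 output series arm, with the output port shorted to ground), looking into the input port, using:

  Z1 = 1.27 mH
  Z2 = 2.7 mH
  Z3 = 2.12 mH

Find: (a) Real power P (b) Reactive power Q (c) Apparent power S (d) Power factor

Step 1 — Angular frequency: ω = 2π·f = 2π·33.2 = 208.6 rad/s.
Step 2 — Component impedances:
  Z1: Z = jωL = j·208.6·0.00127 = 0 + j0.2649 Ω
  Z2: Z = jωL = j·208.6·0.0027 = 0 + j0.5632 Ω
  Z3: Z = jωL = j·208.6·0.00212 = 0 + j0.4422 Ω
Step 3 — With the output port shorted to ground, the output series arm Z2 runs from the junction to ground; the shunt arm Z3 also runs from the junction to ground. They appear in parallel: Z3 || Z2 = 0 + j0.2477 Ω.
Step 4 — Series with input arm Z1: Z_in = Z1 + (Z3 || Z2) = 0 + j0.5126 Ω = 0.5126∠90.0° Ω.
Step 5 — Source phasor: V = 33.3∠161.2° V = -31.52 + j10.73 V.
Step 6 — Current: I = V / Z = 20.93 + j61.49 A = 64.96∠71.2° A.
Step 7 — Complex power: S = V·I* = 0 + j2163 VA.
Step 8 — Real power: P = Re(S) = 0 W.
Step 9 — Reactive power: Q = Im(S) = 2163 VAR.
Step 10 — Apparent power: |S| = 2163 VA.
Step 11 — Power factor: PF = P/|S| = 0 (lagging).

(a) P = 0 W  (b) Q = 2163 VAR  (c) S = 2163 VA  (d) PF = 0 (lagging)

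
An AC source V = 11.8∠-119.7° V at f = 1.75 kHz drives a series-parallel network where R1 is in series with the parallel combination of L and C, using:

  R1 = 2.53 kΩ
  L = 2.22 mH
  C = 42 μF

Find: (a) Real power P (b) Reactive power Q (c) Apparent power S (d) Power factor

Step 1 — Angular frequency: ω = 2π·f = 2π·1750 = 1.1e+04 rad/s.
Step 2 — Component impedances:
  R1: Z = R = 2530 Ω
  L: Z = jωL = j·1.1e+04·0.00222 = 0 + j24.41 Ω
  C: Z = 1/(jωC) = -j/(ω·C) = 0 - j2.165 Ω
Step 3 — Parallel branch: L || C = 1/(1/L + 1/C) = 0 - j2.376 Ω.
Step 4 — Series with R1: Z_total = R1 + (L || C) = 2530 - j2.376 Ω = 2530∠-0.1° Ω.
Step 5 — Source phasor: V = 11.8∠-119.7° V = -5.846 - j10.25 V.
Step 6 — Current: I = V / Z = -0.002307 - j0.004053 A = 0.004664∠-119.6° A.
Step 7 — Complex power: S = V·I* = 0.05504 - j5.169e-05 VA.
Step 8 — Real power: P = Re(S) = 0.05504 W.
Step 9 — Reactive power: Q = Im(S) = -5.169e-05 VAR.
Step 10 — Apparent power: |S| = 0.05504 VA.
Step 11 — Power factor: PF = P/|S| = 1 (leading).

(a) P = 0.05504 W  (b) Q = -5.169e-05 VAR  (c) S = 0.05504 VA  (d) PF = 1 (leading)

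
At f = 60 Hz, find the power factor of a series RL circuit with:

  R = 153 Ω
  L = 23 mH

Step 1 — Angular frequency: ω = 2π·f = 2π·60 = 377 rad/s.
Step 2 — Component impedances:
  R: Z = R = 153 Ω
  L: Z = jωL = j·377·0.023 = 0 + j8.671 Ω
Step 3 — Series combination: Z_total = R + L = 153 + j8.671 Ω = 153.2∠3.2° Ω.
Step 4 — Power factor: PF = cos(φ) = Re(Z)/|Z| = 153/153.25 = 0.9984.
Step 5 — Type: Im(Z) = 8.671 ⇒ lagging (phase φ = 3.2°).

PF = 0.9984 (lagging, φ = 3.2°)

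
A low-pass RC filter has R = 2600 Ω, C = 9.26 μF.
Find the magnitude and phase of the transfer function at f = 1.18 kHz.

Step 1 — Angular frequency: ω = 2π·1180 = 7414 rad/s.
Step 2 — Transfer function: H(jω) = 1/(1 + jωRC).
Step 3 — Denominator: 1 + jωRC = 1 + j·7414·2600·9.26e-06 = 1 + j178.5.
Step 4 — H = 3.138e-05 - j0.005602.
Step 5 — Magnitude: |H| = 0.005602 (-45.0 dB); phase: φ = -89.7°.

|H| = 0.005602 (-45.0 dB), φ = -89.7°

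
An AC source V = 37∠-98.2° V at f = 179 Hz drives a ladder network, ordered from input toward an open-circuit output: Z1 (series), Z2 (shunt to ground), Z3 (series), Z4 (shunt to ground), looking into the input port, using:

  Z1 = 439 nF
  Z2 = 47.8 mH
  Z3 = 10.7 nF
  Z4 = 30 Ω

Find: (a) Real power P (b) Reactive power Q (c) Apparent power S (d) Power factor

Step 1 — Angular frequency: ω = 2π·f = 2π·179 = 1125 rad/s.
Step 2 — Component impedances:
  Z1: Z = 1/(jωC) = -j/(ω·C) = 0 - j2025 Ω
  Z2: Z = jωL = j·1125·0.0478 = 0 + j53.76 Ω
  Z3: Z = 1/(jωC) = -j/(ω·C) = 0 - j8.31e+04 Ω
  Z4: Z = R = 30 Ω
Step 3 — Ladder network (open output): work backward from the far end, alternating series and parallel combinations. Z_in = 1.257e-05 - j1972 Ω = 1972∠-90.0° Ω.
Step 4 — Source phasor: V = 37∠-98.2° V = -5.277 - j36.62 V.
Step 5 — Current: I = V / Z = 0.01857 - j0.002677 A = 0.01877∠-8.2° A.
Step 6 — Complex power: S = V·I* = 4.428e-09 - j0.6944 VA.
Step 7 — Real power: P = Re(S) = 4.428e-09 W.
Step 8 — Reactive power: Q = Im(S) = -0.6944 VAR.
Step 9 — Apparent power: |S| = 0.6944 VA.
Step 10 — Power factor: PF = P/|S| = 6.377e-09 (leading).

(a) P = 4.428e-09 W  (b) Q = -0.6944 VAR  (c) S = 0.6944 VA  (d) PF = 6.377e-09 (leading)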